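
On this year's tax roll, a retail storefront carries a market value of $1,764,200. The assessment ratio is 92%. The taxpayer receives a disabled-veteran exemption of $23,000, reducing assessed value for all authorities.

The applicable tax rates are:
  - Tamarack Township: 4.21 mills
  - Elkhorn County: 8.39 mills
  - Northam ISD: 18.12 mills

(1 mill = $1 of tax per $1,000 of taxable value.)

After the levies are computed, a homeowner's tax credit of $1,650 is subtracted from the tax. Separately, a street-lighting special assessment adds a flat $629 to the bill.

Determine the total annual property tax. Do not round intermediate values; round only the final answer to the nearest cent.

$48,132.97

Assessed value = $1,764,200 × 0.92 = $1,623,064
Taxable value = $1,623,064 − $23,000 = $1,600,064
Tamarack Township: $1,600,064 × 0.00421 = $6,736.26944
Elkhorn County: $1,600,064 × 0.00839 = $13,424.53696
Northam ISD: $1,600,064 × 0.01812 = $28,993.15968
Levies subtotal = $49,153.96608
After credit = $49,153.96608 − $1,650 = $47,503.96608
Total = $47,503.96608 + $629 = $48,132.96608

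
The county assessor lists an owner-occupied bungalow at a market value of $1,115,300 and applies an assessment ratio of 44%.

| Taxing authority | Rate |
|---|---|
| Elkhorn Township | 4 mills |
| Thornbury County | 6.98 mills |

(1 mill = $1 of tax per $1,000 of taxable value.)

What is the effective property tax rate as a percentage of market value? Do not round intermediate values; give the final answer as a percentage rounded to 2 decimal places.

Assessed value = $1,115,300 × 0.44 = $490,732
Elkhorn Township: $490,732 × 0.004 = $1,962.928
Thornbury County: $490,732 × 0.00698 = $3,425.30936
Total tax = $5,388.23736
Effective rate = $5,388.23736 ÷ $1,115,300 = 0.48% of market value

0.48%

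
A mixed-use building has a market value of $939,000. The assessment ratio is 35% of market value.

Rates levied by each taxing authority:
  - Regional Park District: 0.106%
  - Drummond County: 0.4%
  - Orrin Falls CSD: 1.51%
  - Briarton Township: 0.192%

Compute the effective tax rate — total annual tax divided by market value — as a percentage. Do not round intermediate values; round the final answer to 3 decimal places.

Assessed value = $939,000 × 0.35 = $328,650
Regional Park District: $328,650 × 0.00106 = $348.369
Drummond County: $328,650 × 0.004 = $1,314.6
Orrin Falls CSD: $328,650 × 0.0151 = $4,962.615
Briarton Township: $328,650 × 0.00192 = $631.008
Total tax = $7,256.592
Effective rate = $7,256.592 ÷ $939,000 = 0.773% of market value

0.773%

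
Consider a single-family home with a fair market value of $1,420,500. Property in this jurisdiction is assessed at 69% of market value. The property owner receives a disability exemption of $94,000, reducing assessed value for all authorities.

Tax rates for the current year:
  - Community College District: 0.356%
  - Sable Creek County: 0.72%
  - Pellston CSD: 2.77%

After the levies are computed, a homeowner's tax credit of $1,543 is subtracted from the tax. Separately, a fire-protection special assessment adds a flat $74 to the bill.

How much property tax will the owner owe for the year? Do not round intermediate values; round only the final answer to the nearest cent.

Assessed value = $1,420,500 × 0.69 = $980,145
Taxable value = $980,145 − $94,000 = $886,145
Community College District: $886,145 × 0.00356 = $3,154.6762
Sable Creek County: $886,145 × 0.0072 = $6,380.244
Pellston CSD: $886,145 × 0.0277 = $24,546.2165
Levies subtotal = $34,081.1367
After credit = $34,081.1367 − $1,543 = $32,538.1367
Total = $32,538.1367 + $74 = $32,612.1367

$32,612.14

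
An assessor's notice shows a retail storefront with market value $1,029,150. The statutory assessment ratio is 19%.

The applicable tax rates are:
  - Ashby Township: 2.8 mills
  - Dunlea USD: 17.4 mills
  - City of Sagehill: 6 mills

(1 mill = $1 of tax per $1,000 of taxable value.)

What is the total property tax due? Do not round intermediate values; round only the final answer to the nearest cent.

Assessed value = $1,029,150 × 0.19 = $195,538.5
Ashby Township: $195,538.5 × 0.0028 = $547.5078
Dunlea USD: $195,538.5 × 0.0174 = $3,402.3699
City of Sagehill: $195,538.5 × 0.006 = $1,173.231
Total = $547.5078 + $3,402.3699 + $1,173.231 = $5,123.1087

$5,123.11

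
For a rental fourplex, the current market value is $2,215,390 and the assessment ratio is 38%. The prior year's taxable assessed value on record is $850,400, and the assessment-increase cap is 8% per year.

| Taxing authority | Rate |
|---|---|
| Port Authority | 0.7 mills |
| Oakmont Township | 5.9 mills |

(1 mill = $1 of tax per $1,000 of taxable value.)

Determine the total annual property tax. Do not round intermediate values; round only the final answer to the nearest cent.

$5,556.20

Uncapped assessed value = $2,215,390 × 0.38 = $841,848.2
Cap limit = $850,400 × 1.08 = $918,432
Taxable assessed value = min($841,848.2, $918,432) = $841,848.2 (cap does not bind)
Port Authority: $841,848.2 × 0.0007 = $589.29374
Oakmont Township: $841,848.2 × 0.0059 = $4,966.90438
Total = $5,556.19812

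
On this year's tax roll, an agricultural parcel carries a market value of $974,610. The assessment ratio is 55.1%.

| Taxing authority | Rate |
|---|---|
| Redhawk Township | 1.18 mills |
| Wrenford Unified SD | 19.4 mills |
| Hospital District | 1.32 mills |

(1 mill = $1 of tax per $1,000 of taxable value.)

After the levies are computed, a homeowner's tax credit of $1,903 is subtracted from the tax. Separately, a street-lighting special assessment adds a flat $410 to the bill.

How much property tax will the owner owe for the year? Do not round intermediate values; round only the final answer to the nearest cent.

Assessed value = $974,610 × 0.551 = $537,010.11
Redhawk Township: $537,010.11 × 0.00118 = $633.6719298
Wrenford Unified SD: $537,010.11 × 0.0194 = $10,417.996134
Hospital District: $537,010.11 × 0.00132 = $708.8533452
Levies subtotal = $11,760.521409
After credit = $11,760.521409 − $1,903 = $9,857.521409
Total = $9,857.521409 + $410 = $10,267.521409

$10,267.52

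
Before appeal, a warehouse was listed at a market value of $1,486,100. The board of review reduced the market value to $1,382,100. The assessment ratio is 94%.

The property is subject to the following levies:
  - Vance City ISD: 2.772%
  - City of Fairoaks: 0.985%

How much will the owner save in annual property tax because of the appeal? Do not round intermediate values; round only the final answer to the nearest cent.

$3,672.84

Old assessed value = $1,486,100 × 0.94 = $1,396,934
New assessed value = $1,382,100 × 0.94 = $1,299,174
Combined rate = 0.02772 + 0.00985 = 0.03757
Old tax = $1,396,934 × 0.03757 = $52,482.81038
New tax = $1,299,174 × 0.03757 = $48,809.96718
Reduction = $52,482.81038 − $48,809.96718 = $3,672.8432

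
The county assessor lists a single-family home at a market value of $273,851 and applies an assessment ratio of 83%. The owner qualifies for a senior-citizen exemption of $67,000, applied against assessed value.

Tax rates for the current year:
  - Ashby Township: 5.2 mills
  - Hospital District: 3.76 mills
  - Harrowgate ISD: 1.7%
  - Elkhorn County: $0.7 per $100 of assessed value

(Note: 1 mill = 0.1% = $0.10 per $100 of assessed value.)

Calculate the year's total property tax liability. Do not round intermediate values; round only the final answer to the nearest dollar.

$5,283

Assessed value = $273,851 × 0.83 = $227,296.33
Taxable value = $227,296.33 − $67,000 = $160,296.33
Ashby Township: $160,296.33 × 0.0052 = $833.540916
Hospital District: $160,296.33 × 0.00376 = $602.7142008
Harrowgate ISD: $160,296.33 × 0.017 = $2,725.03761
Elkhorn County: $160,296.33 × 0.007 = $1,122.07431
Total = $5,283.3670368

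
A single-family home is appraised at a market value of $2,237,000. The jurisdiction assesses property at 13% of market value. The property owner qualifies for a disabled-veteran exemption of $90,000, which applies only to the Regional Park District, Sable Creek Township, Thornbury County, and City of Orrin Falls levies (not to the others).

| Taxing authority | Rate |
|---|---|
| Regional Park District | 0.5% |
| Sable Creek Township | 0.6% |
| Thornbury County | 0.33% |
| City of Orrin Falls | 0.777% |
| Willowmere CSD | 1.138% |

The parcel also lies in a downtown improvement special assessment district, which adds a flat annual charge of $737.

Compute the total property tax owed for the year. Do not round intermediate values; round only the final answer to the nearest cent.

$8,478.29

Assessed value = $2,237,000 × 0.13 = $290,810
Regional Park District: ($290,810 − $90,000) × 0.005 = $200,810 × 0.005 = $1,004.05
Sable Creek Township: ($290,810 − $90,000) × 0.006 = $200,810 × 0.006 = $1,204.86
Thornbury County: ($290,810 − $90,000) × 0.0033 = $200,810 × 0.0033 = $662.673
City of Orrin Falls: ($290,810 − $90,000) × 0.00777 = $200,810 × 0.00777 = $1,560.2937
Willowmere CSD: $290,810 × 0.01138 = $3,309.4178
Levies subtotal = $7,741.2945
Total = $7,741.2945 + $737 = $8,478.2945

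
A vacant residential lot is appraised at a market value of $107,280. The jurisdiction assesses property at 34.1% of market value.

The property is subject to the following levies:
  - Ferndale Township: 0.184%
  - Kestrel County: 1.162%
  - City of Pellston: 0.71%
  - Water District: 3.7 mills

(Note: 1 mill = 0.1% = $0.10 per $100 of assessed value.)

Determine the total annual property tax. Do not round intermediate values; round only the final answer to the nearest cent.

Assessed value = $107,280 × 0.341 = $36,582.48
Ferndale Township: $36,582.48 × 0.00184 = $67.3117632
Kestrel County: $36,582.48 × 0.01162 = $425.0884176
City of Pellston: $36,582.48 × 0.0071 = $259.735608
Water District: $36,582.48 × 0.0037 = $135.355176
Total = $887.4909648

$887.49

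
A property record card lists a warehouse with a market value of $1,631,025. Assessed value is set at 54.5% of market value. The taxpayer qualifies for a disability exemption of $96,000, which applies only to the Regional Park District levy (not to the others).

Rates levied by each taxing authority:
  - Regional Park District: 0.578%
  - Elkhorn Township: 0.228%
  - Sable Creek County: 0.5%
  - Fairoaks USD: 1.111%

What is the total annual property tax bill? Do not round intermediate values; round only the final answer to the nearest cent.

Assessed value = $1,631,025 × 0.545 = $888,908.625
Regional Park District: ($888,908.625 − $96,000) × 0.00578 = $792,908.625 × 0.00578 = $4,583.0118525
Elkhorn Township: $888,908.625 × 0.00228 = $2,026.711665
Sable Creek County: $888,908.625 × 0.005 = $4,444.543125
Fairoaks USD: $888,908.625 × 0.01111 = $9,875.77482375
Total = $20,930.04146625

$20,930.04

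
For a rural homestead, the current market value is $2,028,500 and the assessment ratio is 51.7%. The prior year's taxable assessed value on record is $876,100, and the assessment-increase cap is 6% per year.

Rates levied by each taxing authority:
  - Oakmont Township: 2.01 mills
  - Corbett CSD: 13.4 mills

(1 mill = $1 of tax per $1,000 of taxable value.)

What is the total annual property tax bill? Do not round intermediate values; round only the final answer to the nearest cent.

$14,310.74

Uncapped assessed value = $2,028,500 × 0.517 = $1,048,734.5
Cap limit = $876,100 × 1.06 = $928,666
Taxable assessed value = min($1,048,734.5, $928,666) = $928,666 (cap binds)
Oakmont Township: $928,666 × 0.00201 = $1,866.61866
Corbett CSD: $928,666 × 0.0134 = $12,444.1244
Total = $14,310.74306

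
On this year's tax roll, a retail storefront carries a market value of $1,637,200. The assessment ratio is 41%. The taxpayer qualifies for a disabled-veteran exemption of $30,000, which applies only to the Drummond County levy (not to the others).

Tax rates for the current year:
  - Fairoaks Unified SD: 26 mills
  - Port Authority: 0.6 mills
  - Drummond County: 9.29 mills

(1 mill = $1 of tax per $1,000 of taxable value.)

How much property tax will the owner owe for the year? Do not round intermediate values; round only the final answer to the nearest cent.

Assessed value = $1,637,200 × 0.41 = $671,252
Fairoaks Unified SD: $671,252 × 0.026 = $17,452.552
Port Authority: $671,252 × 0.0006 = $402.7512
Drummond County: ($671,252 − $30,000) × 0.00929 = $641,252 × 0.00929 = $5,957.23108
Total = $23,812.53428

$23,812.53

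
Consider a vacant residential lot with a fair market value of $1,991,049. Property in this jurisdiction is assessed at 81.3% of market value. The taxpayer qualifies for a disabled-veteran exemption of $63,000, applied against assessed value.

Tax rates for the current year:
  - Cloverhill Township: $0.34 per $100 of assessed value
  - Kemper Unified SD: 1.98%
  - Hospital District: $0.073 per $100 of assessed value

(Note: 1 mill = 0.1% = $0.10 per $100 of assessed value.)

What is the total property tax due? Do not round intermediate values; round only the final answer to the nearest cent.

$37,228.45

Assessed value = $1,991,049 × 0.813 = $1,618,722.837
Taxable value = $1,618,722.837 − $63,000 = $1,555,722.837
Cloverhill Township: $1,555,722.837 × 0.0034 = $5,289.4576458
Kemper Unified SD: $1,555,722.837 × 0.0198 = $30,803.3121726
Hospital District: $1,555,722.837 × 0.00073 = $1,135.67767101
Total = $37,228.44748941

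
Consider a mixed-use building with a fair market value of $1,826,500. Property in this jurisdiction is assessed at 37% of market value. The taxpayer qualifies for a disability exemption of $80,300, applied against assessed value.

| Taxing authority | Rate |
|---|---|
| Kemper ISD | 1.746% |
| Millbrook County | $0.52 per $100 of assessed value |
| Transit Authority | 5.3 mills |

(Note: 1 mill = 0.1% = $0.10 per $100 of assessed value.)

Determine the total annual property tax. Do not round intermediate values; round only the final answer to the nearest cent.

Assessed value = $1,826,500 × 0.37 = $675,805
Taxable value = $675,805 − $80,300 = $595,505
Kemper ISD: $595,505 × 0.01746 = $10,397.5173
Millbrook County: $595,505 × 0.0052 = $3,096.626
Transit Authority: $595,505 × 0.0053 = $3,156.1765
Total = $16,650.3198

$16,650.32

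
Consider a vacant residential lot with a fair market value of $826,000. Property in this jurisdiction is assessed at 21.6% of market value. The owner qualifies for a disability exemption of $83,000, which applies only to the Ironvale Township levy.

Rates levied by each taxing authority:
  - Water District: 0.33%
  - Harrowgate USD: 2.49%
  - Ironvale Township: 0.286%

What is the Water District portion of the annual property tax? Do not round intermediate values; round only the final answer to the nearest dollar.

Assessed value = $826,000 × 0.216 = $178,416
Water District taxable value = $178,416 (exemption does not apply)
Water District levy = $178,416 × 0.0033 = $588.7728

$589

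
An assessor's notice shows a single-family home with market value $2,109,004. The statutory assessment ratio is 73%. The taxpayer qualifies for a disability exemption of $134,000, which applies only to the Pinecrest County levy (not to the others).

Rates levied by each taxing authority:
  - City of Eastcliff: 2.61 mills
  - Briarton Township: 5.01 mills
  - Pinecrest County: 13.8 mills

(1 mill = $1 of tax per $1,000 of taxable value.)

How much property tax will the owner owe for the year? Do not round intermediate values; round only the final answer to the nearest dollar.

Assessed value = $2,109,004 × 0.73 = $1,539,572.92
City of Eastcliff: $1,539,572.92 × 0.00261 = $4,018.2853212
Briarton Township: $1,539,572.92 × 0.00501 = $7,713.2603292
Pinecrest County: ($1,539,572.92 − $134,000) × 0.0138 = $1,405,572.92 × 0.0138 = $19,396.906296
Total = $31,128.4519464

$31,128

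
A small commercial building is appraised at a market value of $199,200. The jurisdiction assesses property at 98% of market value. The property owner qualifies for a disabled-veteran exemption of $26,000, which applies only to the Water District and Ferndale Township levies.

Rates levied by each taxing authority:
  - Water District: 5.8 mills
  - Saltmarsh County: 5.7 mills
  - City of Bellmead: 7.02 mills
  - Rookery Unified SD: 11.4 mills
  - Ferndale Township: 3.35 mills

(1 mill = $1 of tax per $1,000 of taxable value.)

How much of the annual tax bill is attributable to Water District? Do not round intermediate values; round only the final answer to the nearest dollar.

$981

Assessed value = $199,200 × 0.98 = $195,216
Water District taxable value = $195,216 − $26,000 = $169,216
Water District levy = $169,216 × 0.0058 = $981.4528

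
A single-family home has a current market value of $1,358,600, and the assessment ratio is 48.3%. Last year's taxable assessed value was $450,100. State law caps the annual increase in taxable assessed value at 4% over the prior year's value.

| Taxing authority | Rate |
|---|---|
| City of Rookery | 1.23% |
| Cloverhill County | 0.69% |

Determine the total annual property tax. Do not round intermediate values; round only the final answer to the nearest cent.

$8,987.60

Uncapped assessed value = $1,358,600 × 0.483 = $656,203.8
Cap limit = $450,100 × 1.04 = $468,104
Taxable assessed value = min($656,203.8, $468,104) = $468,104 (cap binds)
City of Rookery: $468,104 × 0.0123 = $5,757.6792
Cloverhill County: $468,104 × 0.0069 = $3,229.9176
Total = $8,987.5968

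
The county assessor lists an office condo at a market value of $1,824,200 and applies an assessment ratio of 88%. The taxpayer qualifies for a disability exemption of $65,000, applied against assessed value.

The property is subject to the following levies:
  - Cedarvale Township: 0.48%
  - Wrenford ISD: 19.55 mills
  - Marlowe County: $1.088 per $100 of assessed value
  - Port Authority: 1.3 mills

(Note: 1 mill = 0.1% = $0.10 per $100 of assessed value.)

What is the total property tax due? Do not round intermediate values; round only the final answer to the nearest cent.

Assessed value = $1,824,200 × 0.88 = $1,605,296
Taxable value = $1,605,296 − $65,000 = $1,540,296
Cedarvale Township: $1,540,296 × 0.0048 = $7,393.4208
Wrenford ISD: $1,540,296 × 0.01955 = $30,112.7868
Marlowe County: $1,540,296 × 0.01088 = $16,758.42048
Port Authority: $1,540,296 × 0.0013 = $2,002.3848
Total = $56,267.01288

$56,267.01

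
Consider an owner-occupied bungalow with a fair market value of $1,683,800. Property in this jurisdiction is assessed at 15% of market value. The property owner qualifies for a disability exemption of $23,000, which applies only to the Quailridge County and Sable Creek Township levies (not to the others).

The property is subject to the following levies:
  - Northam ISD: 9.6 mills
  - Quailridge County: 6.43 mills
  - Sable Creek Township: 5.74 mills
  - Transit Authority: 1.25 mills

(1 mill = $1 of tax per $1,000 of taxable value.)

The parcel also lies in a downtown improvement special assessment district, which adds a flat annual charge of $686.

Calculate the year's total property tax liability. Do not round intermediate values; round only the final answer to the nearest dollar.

Assessed value = $1,683,800 × 0.15 = $252,570
Northam ISD: $252,570 × 0.0096 = $2,424.672
Quailridge County: ($252,570 − $23,000) × 0.00643 = $229,570 × 0.00643 = $1,476.1351
Sable Creek Township: ($252,570 − $23,000) × 0.00574 = $229,570 × 0.00574 = $1,317.7318
Transit Authority: $252,570 × 0.00125 = $315.7125
Levies subtotal = $5,534.2514
Total = $5,534.2514 + $686 = $6,220.2514

$6,220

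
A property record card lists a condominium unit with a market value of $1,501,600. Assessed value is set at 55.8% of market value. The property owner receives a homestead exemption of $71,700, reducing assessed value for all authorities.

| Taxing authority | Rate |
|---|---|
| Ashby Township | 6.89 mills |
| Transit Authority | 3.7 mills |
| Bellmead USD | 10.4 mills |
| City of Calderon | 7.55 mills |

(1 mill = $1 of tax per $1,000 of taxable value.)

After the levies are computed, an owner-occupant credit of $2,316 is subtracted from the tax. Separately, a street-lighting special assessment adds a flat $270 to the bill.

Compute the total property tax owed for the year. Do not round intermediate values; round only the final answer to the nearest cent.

$19,821.14

Assessed value = $1,501,600 × 0.558 = $837,892.8
Taxable value = $837,892.8 − $71,700 = $766,192.8
Ashby Township: $766,192.8 × 0.00689 = $5,279.068392
Transit Authority: $766,192.8 × 0.0037 = $2,834.91336
Bellmead USD: $766,192.8 × 0.0104 = $7,968.40512
City of Calderon: $766,192.8 × 0.00755 = $5,784.75564
Levies subtotal = $21,867.142512
After credit = $21,867.142512 − $2,316 = $19,551.142512
Total = $19,551.142512 + $270 = $19,821.142512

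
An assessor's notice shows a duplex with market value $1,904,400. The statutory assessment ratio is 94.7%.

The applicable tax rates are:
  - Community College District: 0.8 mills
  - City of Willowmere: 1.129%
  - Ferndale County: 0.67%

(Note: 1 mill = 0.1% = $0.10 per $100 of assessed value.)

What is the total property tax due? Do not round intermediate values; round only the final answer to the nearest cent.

Assessed value = $1,904,400 × 0.947 = $1,803,466.8
Community College District: $1,803,466.8 × 0.0008 = $1,442.77344
City of Willowmere: $1,803,466.8 × 0.01129 = $20,361.140172
Ferndale County: $1,803,466.8 × 0.0067 = $12,083.22756
Total = $33,887.141172

$33,887.14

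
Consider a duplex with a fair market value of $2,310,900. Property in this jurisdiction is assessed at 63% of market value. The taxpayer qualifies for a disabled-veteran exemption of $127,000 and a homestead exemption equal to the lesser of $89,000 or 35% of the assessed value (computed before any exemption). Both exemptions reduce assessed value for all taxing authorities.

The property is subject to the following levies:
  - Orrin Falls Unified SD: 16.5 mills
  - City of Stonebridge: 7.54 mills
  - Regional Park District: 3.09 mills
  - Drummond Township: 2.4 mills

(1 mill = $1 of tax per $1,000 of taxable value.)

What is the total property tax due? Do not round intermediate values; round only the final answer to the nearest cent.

$36,613.27

Assessed value = $2,310,900 × 0.63 = $1,455,867
Homestead exemption = min($89,000, 35% × $1,455,867) = min($89,000, $509,553.45) = $89,000 (dollar cap binds)
Taxable value = $1,455,867 − $127,000 − $89,000 = $1,239,867
Orrin Falls Unified SD: $1,239,867 × 0.0165 = $20,457.8055
City of Stonebridge: $1,239,867 × 0.00754 = $9,348.59718
Regional Park District: $1,239,867 × 0.00309 = $3,831.18903
Drummond Township: $1,239,867 × 0.0024 = $2,975.6808
Total = $36,613.27251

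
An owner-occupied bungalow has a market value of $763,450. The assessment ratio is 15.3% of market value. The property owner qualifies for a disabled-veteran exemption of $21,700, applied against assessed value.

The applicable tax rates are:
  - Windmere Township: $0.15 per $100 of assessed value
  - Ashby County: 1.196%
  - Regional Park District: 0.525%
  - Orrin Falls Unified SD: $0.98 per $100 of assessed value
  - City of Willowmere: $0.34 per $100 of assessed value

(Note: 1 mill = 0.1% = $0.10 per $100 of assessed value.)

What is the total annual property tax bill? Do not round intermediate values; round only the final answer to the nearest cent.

Assessed value = $763,450 × 0.153 = $116,807.85
Taxable value = $116,807.85 − $21,700 = $95,107.85
Windmere Township: $95,107.85 × 0.0015 = $142.661775
Ashby County: $95,107.85 × 0.01196 = $1,137.489886
Regional Park District: $95,107.85 × 0.00525 = $499.3162125
Orrin Falls Unified SD: $95,107.85 × 0.0098 = $932.05693
City of Willowmere: $95,107.85 × 0.0034 = $323.36669
Total = $3,034.8914935

$3,034.89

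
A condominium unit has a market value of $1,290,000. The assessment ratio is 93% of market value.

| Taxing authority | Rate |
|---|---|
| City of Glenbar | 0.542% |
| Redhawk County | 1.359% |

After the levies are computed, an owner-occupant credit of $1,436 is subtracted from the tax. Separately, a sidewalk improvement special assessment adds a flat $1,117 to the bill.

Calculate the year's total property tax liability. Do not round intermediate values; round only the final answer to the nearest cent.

$22,487.30

Assessed value = $1,290,000 × 0.93 = $1,199,700
City of Glenbar: $1,199,700 × 0.00542 = $6,502.374
Redhawk County: $1,199,700 × 0.01359 = $16,303.923
Levies subtotal = $22,806.297
After credit = $22,806.297 − $1,436 = $21,370.297
Total = $21,370.297 + $1,117 = $22,487.297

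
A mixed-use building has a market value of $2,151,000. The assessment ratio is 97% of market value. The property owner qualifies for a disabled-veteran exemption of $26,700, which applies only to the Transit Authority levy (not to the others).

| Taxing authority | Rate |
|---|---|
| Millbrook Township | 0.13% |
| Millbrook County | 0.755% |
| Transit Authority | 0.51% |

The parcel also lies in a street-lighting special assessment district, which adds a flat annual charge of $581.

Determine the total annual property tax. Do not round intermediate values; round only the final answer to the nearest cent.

$29,551.09

Assessed value = $2,151,000 × 0.97 = $2,086,470
Millbrook Township: $2,086,470 × 0.0013 = $2,712.411
Millbrook County: $2,086,470 × 0.00755 = $15,752.8485
Transit Authority: ($2,086,470 − $26,700) × 0.0051 = $2,059,770 × 0.0051 = $10,504.827
Levies subtotal = $28,970.0865
Total = $28,970.0865 + $581 = $29,551.0865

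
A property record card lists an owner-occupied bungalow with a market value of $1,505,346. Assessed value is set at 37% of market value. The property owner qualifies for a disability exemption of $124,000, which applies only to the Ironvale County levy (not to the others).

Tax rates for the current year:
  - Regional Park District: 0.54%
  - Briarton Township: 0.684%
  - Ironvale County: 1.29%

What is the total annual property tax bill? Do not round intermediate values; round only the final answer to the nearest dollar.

Assessed value = $1,505,346 × 0.37 = $556,978.02
Regional Park District: $556,978.02 × 0.0054 = $3,007.681308
Briarton Township: $556,978.02 × 0.00684 = $3,809.7296568
Ironvale County: ($556,978.02 − $124,000) × 0.0129 = $432,978.02 × 0.0129 = $5,585.416458
Total = $12,402.8274228

$12,403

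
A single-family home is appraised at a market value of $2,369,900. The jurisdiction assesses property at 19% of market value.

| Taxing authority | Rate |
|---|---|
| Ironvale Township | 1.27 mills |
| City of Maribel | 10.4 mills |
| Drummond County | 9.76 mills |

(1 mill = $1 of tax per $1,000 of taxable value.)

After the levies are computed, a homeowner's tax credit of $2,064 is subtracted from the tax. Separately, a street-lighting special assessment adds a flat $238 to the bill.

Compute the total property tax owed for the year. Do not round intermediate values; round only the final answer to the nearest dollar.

Assessed value = $2,369,900 × 0.19 = $450,281
Ironvale Township: $450,281 × 0.00127 = $571.85687
City of Maribel: $450,281 × 0.0104 = $4,682.9224
Drummond County: $450,281 × 0.00976 = $4,394.74256
Levies subtotal = $9,649.52183
After credit = $9,649.52183 − $2,064 = $7,585.52183
Total = $7,585.52183 + $238 = $7,823.52183

$7,824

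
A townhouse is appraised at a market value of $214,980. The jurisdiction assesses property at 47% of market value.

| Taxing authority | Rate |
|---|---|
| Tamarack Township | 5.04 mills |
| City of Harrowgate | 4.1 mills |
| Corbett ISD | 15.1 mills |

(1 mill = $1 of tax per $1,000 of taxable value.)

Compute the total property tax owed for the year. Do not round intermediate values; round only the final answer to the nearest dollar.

Assessed value = $214,980 × 0.47 = $101,040.6
Tamarack Township: $101,040.6 × 0.00504 = $509.244624
City of Harrowgate: $101,040.6 × 0.0041 = $414.26646
Corbett ISD: $101,040.6 × 0.0151 = $1,525.71306
Total = $509.244624 + $414.26646 + $1,525.71306 = $2,449.224144

$2,449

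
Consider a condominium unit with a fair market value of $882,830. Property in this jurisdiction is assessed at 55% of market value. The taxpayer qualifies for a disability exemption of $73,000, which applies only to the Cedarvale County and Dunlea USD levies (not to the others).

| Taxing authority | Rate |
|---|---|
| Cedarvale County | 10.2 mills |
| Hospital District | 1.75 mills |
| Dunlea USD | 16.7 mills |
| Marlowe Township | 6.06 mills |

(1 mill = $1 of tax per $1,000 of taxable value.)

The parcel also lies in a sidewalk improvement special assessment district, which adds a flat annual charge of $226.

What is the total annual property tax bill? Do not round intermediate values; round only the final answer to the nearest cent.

$15,115.97

Assessed value = $882,830 × 0.55 = $485,556.5
Cedarvale County: ($485,556.5 − $73,000) × 0.0102 = $412,556.5 × 0.0102 = $4,208.0763
Hospital District: $485,556.5 × 0.00175 = $849.723875
Dunlea USD: ($485,556.5 − $73,000) × 0.0167 = $412,556.5 × 0.0167 = $6,889.69355
Marlowe Township: $485,556.5 × 0.00606 = $2,942.47239
Levies subtotal = $14,889.966115
Total = $14,889.966115 + $226 = $15,115.966115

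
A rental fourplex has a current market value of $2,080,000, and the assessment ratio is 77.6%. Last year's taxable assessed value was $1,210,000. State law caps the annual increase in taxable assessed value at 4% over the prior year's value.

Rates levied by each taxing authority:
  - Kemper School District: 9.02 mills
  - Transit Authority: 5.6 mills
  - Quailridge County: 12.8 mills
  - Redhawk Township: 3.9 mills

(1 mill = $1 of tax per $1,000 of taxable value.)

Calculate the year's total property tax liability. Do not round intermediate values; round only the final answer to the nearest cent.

$39,413.09

Uncapped assessed value = $2,080,000 × 0.776 = $1,614,080
Cap limit = $1,210,000 × 1.04 = $1,258,400
Taxable assessed value = min($1,614,080, $1,258,400) = $1,258,400 (cap binds)
Kemper School District: $1,258,400 × 0.00902 = $11,350.768
Transit Authority: $1,258,400 × 0.0056 = $7,047.04
Quailridge County: $1,258,400 × 0.0128 = $16,107.52
Redhawk Township: $1,258,400 × 0.0039 = $4,907.76
Total = $39,413.088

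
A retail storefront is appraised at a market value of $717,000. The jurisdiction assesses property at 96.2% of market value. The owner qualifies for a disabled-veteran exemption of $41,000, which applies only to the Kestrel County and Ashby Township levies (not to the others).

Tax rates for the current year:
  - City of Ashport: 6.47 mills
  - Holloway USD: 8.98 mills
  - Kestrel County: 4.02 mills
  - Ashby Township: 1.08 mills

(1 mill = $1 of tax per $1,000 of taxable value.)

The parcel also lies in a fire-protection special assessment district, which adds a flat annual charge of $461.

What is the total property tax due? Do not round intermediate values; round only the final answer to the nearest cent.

Assessed value = $717,000 × 0.962 = $689,754
City of Ashport: $689,754 × 0.00647 = $4,462.70838
Holloway USD: $689,754 × 0.00898 = $6,193.99092
Kestrel County: ($689,754 − $41,000) × 0.00402 = $648,754 × 0.00402 = $2,607.99108
Ashby Township: ($689,754 − $41,000) × 0.00108 = $648,754 × 0.00108 = $700.65432
Levies subtotal = $13,965.3447
Total = $13,965.3447 + $461 = $14,426.3447

$14,426.34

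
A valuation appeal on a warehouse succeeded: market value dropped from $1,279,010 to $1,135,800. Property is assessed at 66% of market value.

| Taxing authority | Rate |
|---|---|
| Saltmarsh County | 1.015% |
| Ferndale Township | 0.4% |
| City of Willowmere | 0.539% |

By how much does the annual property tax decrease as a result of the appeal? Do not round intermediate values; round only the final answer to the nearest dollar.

$1,847

Old assessed value = $1,279,010 × 0.66 = $844,146.6
New assessed value = $1,135,800 × 0.66 = $749,628
Combined rate = 0.01015 + 0.004 + 0.00539 = 0.01954
Old tax = $844,146.6 × 0.01954 = $16,494.624564
New tax = $749,628 × 0.01954 = $14,647.73112
Reduction = $16,494.624564 − $14,647.73112 = $1,846.893444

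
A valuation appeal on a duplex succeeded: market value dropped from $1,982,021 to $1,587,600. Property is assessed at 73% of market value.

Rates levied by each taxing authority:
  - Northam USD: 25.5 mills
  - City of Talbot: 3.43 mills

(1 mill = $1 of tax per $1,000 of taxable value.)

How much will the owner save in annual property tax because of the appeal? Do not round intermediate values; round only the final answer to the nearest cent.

$8,329.74

Old assessed value = $1,982,021 × 0.73 = $1,446,875.33
New assessed value = $1,587,600 × 0.73 = $1,158,948
Combined rate = 0.0255 + 0.00343 = 0.02893
Old tax = $1,446,875.33 × 0.02893 = $41,858.1032969
New tax = $1,158,948 × 0.02893 = $33,528.36564
Reduction = $41,858.1032969 − $33,528.36564 = $8,329.7376569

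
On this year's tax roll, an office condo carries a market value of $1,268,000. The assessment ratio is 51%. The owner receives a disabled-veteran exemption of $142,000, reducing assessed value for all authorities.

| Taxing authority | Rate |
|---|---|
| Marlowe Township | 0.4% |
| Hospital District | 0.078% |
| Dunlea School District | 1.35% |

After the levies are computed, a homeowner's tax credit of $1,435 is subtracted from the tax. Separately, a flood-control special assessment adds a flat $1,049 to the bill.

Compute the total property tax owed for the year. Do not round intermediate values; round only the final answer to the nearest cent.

Assessed value = $1,268,000 × 0.51 = $646,680
Taxable value = $646,680 − $142,000 = $504,680
Marlowe Township: $504,680 × 0.004 = $2,018.72
Hospital District: $504,680 × 0.00078 = $393.6504
Dunlea School District: $504,680 × 0.0135 = $6,813.18
Levies subtotal = $9,225.5504
After credit = $9,225.5504 − $1,435 = $7,790.5504
Total = $7,790.5504 + $1,049 = $8,839.5504

$8,839.55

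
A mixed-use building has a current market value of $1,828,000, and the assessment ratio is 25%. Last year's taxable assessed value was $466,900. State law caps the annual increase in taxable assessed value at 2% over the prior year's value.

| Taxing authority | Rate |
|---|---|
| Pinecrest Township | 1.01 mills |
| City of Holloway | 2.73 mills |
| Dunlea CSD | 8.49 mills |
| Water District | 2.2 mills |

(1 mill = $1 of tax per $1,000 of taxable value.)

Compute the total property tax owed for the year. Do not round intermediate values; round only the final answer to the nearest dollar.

$6,595

Uncapped assessed value = $1,828,000 × 0.25 = $457,000
Cap limit = $466,900 × 1.02 = $476,238
Taxable assessed value = min($457,000, $476,238) = $457,000 (cap does not bind)
Pinecrest Township: $457,000 × 0.00101 = $461.57
City of Holloway: $457,000 × 0.00273 = $1,247.61
Dunlea CSD: $457,000 × 0.00849 = $3,879.93
Water District: $457,000 × 0.0022 = $1,005.4
Total = $6,594.51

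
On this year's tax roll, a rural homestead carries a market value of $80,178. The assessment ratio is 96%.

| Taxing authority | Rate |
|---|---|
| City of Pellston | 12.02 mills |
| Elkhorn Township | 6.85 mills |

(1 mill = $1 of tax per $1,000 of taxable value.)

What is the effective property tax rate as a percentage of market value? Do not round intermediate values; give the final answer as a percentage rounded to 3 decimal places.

Assessed value = $80,178 × 0.96 = $76,970.88
City of Pellston: $76,970.88 × 0.01202 = $925.1899776
Elkhorn Township: $76,970.88 × 0.00685 = $527.250528
Total tax = $1,452.4405056
Effective rate = $1,452.4405056 ÷ $80,178 = 1.812% of market value

1.812%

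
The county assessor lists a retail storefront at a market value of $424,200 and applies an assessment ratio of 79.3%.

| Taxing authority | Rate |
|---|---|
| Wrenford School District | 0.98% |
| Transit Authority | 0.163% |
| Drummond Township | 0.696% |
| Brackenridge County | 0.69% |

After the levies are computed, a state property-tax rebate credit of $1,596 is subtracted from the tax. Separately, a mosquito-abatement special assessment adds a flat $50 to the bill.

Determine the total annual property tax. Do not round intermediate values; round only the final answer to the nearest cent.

$6,961.32

Assessed value = $424,200 × 0.793 = $336,390.6
Wrenford School District: $336,390.6 × 0.0098 = $3,296.62788
Transit Authority: $336,390.6 × 0.00163 = $548.316678
Drummond Township: $336,390.6 × 0.00696 = $2,341.278576
Brackenridge County: $336,390.6 × 0.0069 = $2,321.09514
Levies subtotal = $8,507.318274
After credit = $8,507.318274 − $1,596 = $6,911.318274
Total = $6,911.318274 + $50 = $6,961.318274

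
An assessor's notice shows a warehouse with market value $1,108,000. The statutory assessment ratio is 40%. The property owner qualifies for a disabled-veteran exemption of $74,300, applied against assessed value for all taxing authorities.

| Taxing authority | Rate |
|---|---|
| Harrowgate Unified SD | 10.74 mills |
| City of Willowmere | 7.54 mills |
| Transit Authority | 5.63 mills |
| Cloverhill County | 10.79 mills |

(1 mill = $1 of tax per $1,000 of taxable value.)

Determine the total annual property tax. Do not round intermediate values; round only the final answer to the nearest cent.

$12,800.83

Assessed value = $1,108,000 × 0.4 = $443,200
Taxable value = $443,200 − $74,300 = $368,900
Harrowgate Unified SD: $368,900 × 0.01074 = $3,961.986
City of Willowmere: $368,900 × 0.00754 = $2,781.506
Transit Authority: $368,900 × 0.00563 = $2,076.907
Cloverhill County: $368,900 × 0.01079 = $3,980.431
Total = $3,961.986 + $2,781.506 + $2,076.907 + $3,980.431 = $12,800.83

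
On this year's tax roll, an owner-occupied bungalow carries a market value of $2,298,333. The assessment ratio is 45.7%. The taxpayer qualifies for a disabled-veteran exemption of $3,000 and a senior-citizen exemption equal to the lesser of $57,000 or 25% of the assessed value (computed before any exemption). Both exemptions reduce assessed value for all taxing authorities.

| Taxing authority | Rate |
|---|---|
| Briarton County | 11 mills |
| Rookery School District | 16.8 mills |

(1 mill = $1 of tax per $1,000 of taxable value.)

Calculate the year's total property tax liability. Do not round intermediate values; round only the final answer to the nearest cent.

$27,531.40

Assessed value = $2,298,333 × 0.457 = $1,050,338.181
Senior-citizen exemption = min($57,000, 25% × $1,050,338.181) = min($57,000, $262,584.54525) = $57,000 (dollar cap binds)
Taxable value = $1,050,338.181 − $3,000 − $57,000 = $990,338.181
Briarton County: $990,338.181 × 0.011 = $10,893.719991
Rookery School District: $990,338.181 × 0.0168 = $16,637.6814408
Total = $27,531.4014318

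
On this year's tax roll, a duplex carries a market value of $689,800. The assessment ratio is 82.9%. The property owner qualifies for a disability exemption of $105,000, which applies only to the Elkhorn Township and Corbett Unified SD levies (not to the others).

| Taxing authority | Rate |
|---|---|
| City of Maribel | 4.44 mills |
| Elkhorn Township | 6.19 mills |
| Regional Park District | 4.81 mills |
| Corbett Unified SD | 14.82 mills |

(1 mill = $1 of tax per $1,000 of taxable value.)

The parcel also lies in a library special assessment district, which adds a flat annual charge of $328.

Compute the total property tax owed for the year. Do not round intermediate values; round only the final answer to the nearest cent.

$15,425.96

Assessed value = $689,800 × 0.829 = $571,844.2
City of Maribel: $571,844.2 × 0.00444 = $2,538.988248
Elkhorn Township: ($571,844.2 − $105,000) × 0.00619 = $466,844.2 × 0.00619 = $2,889.765598
Regional Park District: $571,844.2 × 0.00481 = $2,750.570602
Corbett Unified SD: ($571,844.2 − $105,000) × 0.01482 = $466,844.2 × 0.01482 = $6,918.631044
Levies subtotal = $15,097.955492
Total = $15,097.955492 + $328 = $15,425.955492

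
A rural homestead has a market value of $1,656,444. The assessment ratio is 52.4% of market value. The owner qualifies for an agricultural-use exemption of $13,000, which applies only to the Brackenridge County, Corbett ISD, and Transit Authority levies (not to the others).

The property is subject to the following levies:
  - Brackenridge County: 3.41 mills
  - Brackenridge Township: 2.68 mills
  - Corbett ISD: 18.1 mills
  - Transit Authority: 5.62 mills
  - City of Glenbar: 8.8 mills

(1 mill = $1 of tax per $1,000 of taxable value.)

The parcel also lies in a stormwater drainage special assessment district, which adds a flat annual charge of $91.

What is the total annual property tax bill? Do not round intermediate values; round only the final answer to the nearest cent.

$33,250.89

Assessed value = $1,656,444 × 0.524 = $867,976.656
Brackenridge County: ($867,976.656 − $13,000) × 0.00341 = $854,976.656 × 0.00341 = $2,915.47039696
Brackenridge Township: $867,976.656 × 0.00268 = $2,326.17743808
Corbett ISD: ($867,976.656 − $13,000) × 0.0181 = $854,976.656 × 0.0181 = $15,475.0774736
Transit Authority: ($867,976.656 − $13,000) × 0.00562 = $854,976.656 × 0.00562 = $4,804.96880672
City of Glenbar: $867,976.656 × 0.0088 = $7,638.1945728
Levies subtotal = $33,159.88868816
Total = $33,159.88868816 + $91 = $33,250.88868816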